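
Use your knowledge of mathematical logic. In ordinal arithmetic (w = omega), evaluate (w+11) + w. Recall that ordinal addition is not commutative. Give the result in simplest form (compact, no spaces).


Compute (w+11) + w.
Ordinal + is associative but NOT commutative; for finite n>0, n + w = w but w + n stays w+n.
(w+11) + w = w + (11+w) = w + w = w*2 (the finite tail 11 is absorbed by the right w).
Result = w*2

w*2


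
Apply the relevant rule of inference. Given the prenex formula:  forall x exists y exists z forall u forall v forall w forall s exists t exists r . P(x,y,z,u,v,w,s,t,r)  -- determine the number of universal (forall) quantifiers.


Quantifier prefix: forall x exists y exists z forall u forall v forall w forall s exists t exists r
Mark each quantifier type:
  U E E U U U U E E
Universal count = 5, Existential count = 4
Asked for universal (forall) quantifiers: 5

5


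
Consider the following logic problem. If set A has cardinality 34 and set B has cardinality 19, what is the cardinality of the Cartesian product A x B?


The Cartesian product A x B contains all ordered pairs (a, b).
|A x B| = |A| * |B| = 34 * 19 = 646

646


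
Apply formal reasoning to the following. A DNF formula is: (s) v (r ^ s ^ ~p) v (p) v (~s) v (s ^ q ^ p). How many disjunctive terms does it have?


A DNF formula is a disjunction of terms (conjunctions).
Terms are separated by v.
Counting the disjuncts: 5 terms.

5


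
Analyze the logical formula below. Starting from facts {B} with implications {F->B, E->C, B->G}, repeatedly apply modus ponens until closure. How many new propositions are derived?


Initial facts: {B}
Apply modus ponens to closure:
  B and B->G  =>  G
Final known: {B, G}
New propositions: {G}
Count = 1

1


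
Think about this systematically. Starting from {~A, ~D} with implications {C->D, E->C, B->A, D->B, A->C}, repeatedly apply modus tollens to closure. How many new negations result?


Initial negated facts: {~A, ~D}
Apply modus tollens to closure:
  ~D and C->D  =>  ~C
  ~C and E->C  =>  ~E
  ~A and B->A  =>  ~B
Final negated: {~A, ~B, ~C, ~D, ~E}
New negations: {~B, ~C, ~E}
Count = 3

3


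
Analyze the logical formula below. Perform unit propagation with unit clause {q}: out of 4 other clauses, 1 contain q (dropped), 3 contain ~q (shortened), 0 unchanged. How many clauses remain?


Satisfied (removed): 1
Shortened (remain): 3
Unchanged (remain): 0
Remaining = 3 + 0 = 3

3


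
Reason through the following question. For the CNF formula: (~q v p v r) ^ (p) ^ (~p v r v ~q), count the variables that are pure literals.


Check each variable for pure literal status:
p: mixed (not pure)
q: pure negative
r: pure positive
Pure literal count = 2

2


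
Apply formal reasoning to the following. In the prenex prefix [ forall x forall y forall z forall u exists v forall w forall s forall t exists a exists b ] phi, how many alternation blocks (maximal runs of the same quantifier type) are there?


Quantifier-type sequence: A A A A E A A A E E  (A=forall, E=exists)
Group into maximal same-type runs:
  Ax4 | Ex1 | Ax3 | Ex2
Number of blocks = 4

4


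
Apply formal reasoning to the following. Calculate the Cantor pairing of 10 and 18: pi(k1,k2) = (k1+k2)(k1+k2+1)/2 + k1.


k1 + k2 = 28
(k1+k2)(k1+k2+1)/2 = 28 * 29 / 2 = 406
pi = 406 + 10 = 416

416


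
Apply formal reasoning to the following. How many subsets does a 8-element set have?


The power set of a set with n elements has 2^n elements.
|P(S)| = 2^8 = 256

256


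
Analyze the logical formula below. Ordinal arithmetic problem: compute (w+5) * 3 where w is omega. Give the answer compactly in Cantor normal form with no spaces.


Compute (w+5) * 3.
Ordinal * is associative and left-distributive over +, but NOT commutative; for finite n>1, n*w = w but w*n stays w*n.
(w+5) * 3 = (w+5) repeated 3 times. Each intermediate +5 is absorbed by the following w; only the last survives: w*3+5.
Result = w*3+5

w*3+5


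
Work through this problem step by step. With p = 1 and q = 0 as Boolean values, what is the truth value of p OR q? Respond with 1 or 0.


p = 1, q = 0
Operation: p OR q
Evaluate: 1 OR 0 = 1

1


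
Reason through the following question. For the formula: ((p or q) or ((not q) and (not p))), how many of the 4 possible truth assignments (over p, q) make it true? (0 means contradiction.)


Check all 4 assignments:
p=0, q=0: 1
p=0, q=1: 1
p=1, q=0: 1
p=1, q=1: 1
Count of True = 4

4


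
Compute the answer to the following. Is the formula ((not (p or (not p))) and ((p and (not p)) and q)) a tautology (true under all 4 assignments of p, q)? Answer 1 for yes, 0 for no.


Check all 4 assignments:
p=0, q=0: 0
p=0, q=1: 0
p=1, q=0: 0
p=1, q=1: 0
Satisfying count = 0/4.
Tautology iff count = 4: no.

0


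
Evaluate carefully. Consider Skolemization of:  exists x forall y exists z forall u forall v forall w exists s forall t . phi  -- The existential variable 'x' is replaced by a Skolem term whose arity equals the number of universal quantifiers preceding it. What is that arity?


Quantifier prefix: exists x forall y exists z forall u forall v forall w exists s forall t
'x' is existentially quantified at position 1.
No universal quantifiers precede it.
Skolem function arity = 0 (a Skolem constant)

0


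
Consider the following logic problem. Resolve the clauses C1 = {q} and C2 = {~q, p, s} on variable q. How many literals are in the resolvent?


Remove q from C1 and ~q from C2.
C1 remainder: {}
C2 remainder: {p, s}
Union (resolvent): {p, s}
Resolvent has 2 literal(s).

2


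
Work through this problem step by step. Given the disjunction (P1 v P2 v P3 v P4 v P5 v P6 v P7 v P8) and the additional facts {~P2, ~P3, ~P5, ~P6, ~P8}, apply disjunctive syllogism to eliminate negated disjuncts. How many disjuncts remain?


Original disjuncts (8): P1, P2, P3, P4, P5, P6, P7, P8
Negated (eliminate): ~P2, ~P3, ~P5, ~P6, ~P8
Remaining disjuncts: P1, P4, P7
Count = 8 - 5 = 3

3


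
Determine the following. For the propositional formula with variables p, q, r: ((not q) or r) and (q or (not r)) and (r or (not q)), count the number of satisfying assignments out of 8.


Evaluate all 8 assignments for p, q, r:
p=0, q=0, r=0: 1
p=0, q=0, r=1: 0
p=0, q=1, r=0: 0
p=0, q=1, r=1: 1
p=1, q=0, r=0: 1
p=1, q=0, r=1: 0
p=1, q=1, r=0: 0
p=1, q=1, r=1: 1
Satisfying count = 4

4


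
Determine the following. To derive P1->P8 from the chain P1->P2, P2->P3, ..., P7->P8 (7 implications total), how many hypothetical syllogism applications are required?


With 7 implications in a chain connecting 8 propositions:
P1->P2, P2->P3, ..., P7->P8
Steps needed = (number of implications) - 1 = 7 - 1 = 6

6


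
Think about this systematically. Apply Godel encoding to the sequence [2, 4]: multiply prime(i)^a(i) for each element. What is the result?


Encode each element as an exponent of the corresponding prime:
  2^2 = 4
  3^4 = 81
Product = 4 * 81 = 324

324


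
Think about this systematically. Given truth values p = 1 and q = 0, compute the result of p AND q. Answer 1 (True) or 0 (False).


p = 1, q = 0
Operation: p AND q
Evaluate: 1 AND 0 = 0

0


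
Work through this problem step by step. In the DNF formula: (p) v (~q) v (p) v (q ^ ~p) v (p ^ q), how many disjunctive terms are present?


A DNF formula is a disjunction of terms (conjunctions).
Terms are separated by v.
Counting the disjuncts: 5 terms.

5


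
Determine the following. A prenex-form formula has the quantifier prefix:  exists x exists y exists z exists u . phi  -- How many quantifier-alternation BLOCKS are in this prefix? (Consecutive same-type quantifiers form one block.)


Quantifier-type sequence: E E E E  (A=forall, E=exists)
Group into maximal same-type runs:
  Ex4
Number of blocks = 1

1


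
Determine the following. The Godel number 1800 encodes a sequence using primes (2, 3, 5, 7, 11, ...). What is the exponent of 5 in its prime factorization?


Factorize 1800 by dividing by 5 repeatedly.
Division steps: 5 divides 1800 exactly 2 time(s).
Exponent of 5 = 2

2


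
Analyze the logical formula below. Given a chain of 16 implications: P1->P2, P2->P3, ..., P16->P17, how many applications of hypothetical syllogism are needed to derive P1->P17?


With 16 implications in a chain connecting 17 propositions:
P1->P2, P2->P3, ..., P16->P17
Steps needed = (number of implications) - 1 = 16 - 1 = 15

15


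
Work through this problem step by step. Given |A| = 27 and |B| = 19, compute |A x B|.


The Cartesian product A x B contains all ordered pairs (a, b).
|A x B| = |A| * |B| = 27 * 19 = 513

513


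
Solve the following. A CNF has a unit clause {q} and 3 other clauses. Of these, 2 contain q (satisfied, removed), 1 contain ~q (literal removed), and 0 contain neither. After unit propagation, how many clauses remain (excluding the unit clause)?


Satisfied (removed): 2
Shortened (remain): 1
Unchanged (remain): 0
Remaining = 1 + 0 = 1

1


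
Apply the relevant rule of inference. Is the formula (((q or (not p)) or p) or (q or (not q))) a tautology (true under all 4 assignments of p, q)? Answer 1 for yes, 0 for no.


Check all 4 assignments:
p=0, q=0: 1
p=0, q=1: 1
p=1, q=0: 1
p=1, q=1: 1
Satisfying count = 4/4.
Tautology iff count = 4: yes.

1


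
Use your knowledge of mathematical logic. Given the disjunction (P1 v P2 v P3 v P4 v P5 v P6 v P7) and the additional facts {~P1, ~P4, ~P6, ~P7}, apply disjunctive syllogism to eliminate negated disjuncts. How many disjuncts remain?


Original disjuncts (7): P1, P2, P3, P4, P5, P6, P7
Negated (eliminate): ~P1, ~P4, ~P6, ~P7
Remaining disjuncts: P2, P3, P5
Count = 7 - 4 = 3

3


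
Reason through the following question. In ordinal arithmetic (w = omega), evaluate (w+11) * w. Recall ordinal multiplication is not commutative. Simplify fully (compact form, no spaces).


Compute (w+11) * w.
Ordinal * is associative and left-distributive over +, but NOT commutative; for finite n>1, n*w = w but w*n stays w*n.
(w+11) * w = sup{(w+11)*k : k<w} = sup{w*k+11} = w^2 (the +11 tail is absorbed in the limit).
Result = w^2

w^2


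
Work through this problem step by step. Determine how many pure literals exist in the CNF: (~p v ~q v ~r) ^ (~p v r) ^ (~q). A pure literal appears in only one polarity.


Check each variable for pure literal status:
p: pure negative
q: pure negative
r: mixed (not pure)
Pure literal count = 2

2


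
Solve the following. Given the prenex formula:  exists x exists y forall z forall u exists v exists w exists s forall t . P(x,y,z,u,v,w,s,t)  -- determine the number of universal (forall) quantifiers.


Quantifier prefix: exists x exists y forall z forall u exists v exists w exists s forall t
Mark each quantifier type:
  E E U U E E E U
Universal count = 3, Existential count = 5
Asked for universal (forall) quantifiers: 3

3


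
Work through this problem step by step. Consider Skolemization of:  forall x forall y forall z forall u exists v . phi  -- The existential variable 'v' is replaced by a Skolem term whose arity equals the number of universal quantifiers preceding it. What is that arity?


Quantifier prefix: forall x forall y forall z forall u exists v
'v' is existentially quantified at position 5.
Universal variables preceding it: x, y, z, u
Skolem function arity = 4

4


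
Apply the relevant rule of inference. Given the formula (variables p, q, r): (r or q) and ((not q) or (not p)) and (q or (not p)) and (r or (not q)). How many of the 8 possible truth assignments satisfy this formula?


Evaluate all 8 assignments for p, q, r:
p=0, q=0, r=0: 0
p=0, q=0, r=1: 1
p=0, q=1, r=0: 0
p=0, q=1, r=1: 1
p=1, q=0, r=0: 0
p=1, q=0, r=1: 0
p=1, q=1, r=0: 0
p=1, q=1, r=1: 0
Satisfying count = 2

2


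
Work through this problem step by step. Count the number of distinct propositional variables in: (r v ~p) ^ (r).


Identify each variable that appears in the formula.
Variables found: p, r
Count = 2

2


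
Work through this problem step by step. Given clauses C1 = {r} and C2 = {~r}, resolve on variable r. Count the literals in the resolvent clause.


Remove r from C1 and ~r from C2.
C1 remainder: {}
C2 remainder: {}
Union (resolvent): {} (empty clause)
Resolvent has 0 literal(s).

0


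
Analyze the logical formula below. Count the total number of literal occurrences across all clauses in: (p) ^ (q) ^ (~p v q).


Counting literals in each clause:
Clause 1: 1 literal(s)
Clause 2: 1 literal(s)
Clause 3: 2 literal(s)
Total = 4

4


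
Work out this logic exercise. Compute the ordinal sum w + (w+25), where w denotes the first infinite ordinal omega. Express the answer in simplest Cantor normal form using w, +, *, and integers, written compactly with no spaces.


Compute w + (w+25).
Ordinal + is associative but NOT commutative; for finite n>0, n + w = w but w + n stays w+n.
w + (w+25) = (w+w) + 25 = w*2+25.
Result = w*2+25

w*2+25


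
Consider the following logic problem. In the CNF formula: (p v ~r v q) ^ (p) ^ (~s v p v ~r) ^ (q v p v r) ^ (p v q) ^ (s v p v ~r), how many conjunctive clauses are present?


A CNF formula is a conjunction of clauses.
Clauses are separated by ^.
Counting the conjuncts: 6 clauses.

6


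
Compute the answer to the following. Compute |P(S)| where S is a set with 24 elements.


The power set of a set with n elements has 2^n elements.
|P(S)| = 2^24 = 16777216

16777216


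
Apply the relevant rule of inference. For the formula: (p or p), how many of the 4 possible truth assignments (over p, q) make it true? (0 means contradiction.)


Check all 4 assignments:
p=0, q=0: 0
p=0, q=1: 0
p=1, q=0: 1
p=1, q=1: 1
Count of True = 2

2


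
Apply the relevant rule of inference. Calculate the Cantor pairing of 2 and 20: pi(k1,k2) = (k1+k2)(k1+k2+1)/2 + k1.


k1 + k2 = 22
(k1+k2)(k1+k2+1)/2 = 22 * 23 / 2 = 253
pi = 253 + 2 = 255

255


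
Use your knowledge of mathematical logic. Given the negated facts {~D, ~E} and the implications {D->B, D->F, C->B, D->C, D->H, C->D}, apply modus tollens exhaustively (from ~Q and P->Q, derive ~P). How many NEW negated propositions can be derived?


Initial negated facts: {~D, ~E}
Apply modus tollens to closure:
  ~D and C->D  =>  ~C
Final negated: {~C, ~D, ~E}
New negations: {~C}
Count = 1

1


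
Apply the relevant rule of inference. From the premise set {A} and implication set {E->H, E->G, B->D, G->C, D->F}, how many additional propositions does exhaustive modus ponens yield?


Initial facts: {A}
Apply modus ponens to closure:
  (no implication fires)
Final known: {A}
New propositions: {(none)}
Count = 0

0


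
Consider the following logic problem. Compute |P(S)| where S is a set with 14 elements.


The power set of a set with n elements has 2^n elements.
|P(S)| = 2^14 = 16384

16384


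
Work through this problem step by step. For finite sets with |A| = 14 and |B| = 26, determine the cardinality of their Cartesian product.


The Cartesian product A x B contains all ordered pairs (a, b).
|A x B| = |A| * |B| = 14 * 26 = 364

364


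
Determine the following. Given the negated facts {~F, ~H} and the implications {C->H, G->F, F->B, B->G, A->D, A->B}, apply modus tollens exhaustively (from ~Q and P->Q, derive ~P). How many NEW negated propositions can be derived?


Initial negated facts: {~F, ~H}
Apply modus tollens to closure:
  ~H and C->H  =>  ~C
  ~F and G->F  =>  ~G
  ~G and B->G  =>  ~B
  ~B and A->B  =>  ~A
Final negated: {~A, ~B, ~C, ~F, ~G, ~H}
New negations: {~A, ~B, ~C, ~G}
Count = 4

4


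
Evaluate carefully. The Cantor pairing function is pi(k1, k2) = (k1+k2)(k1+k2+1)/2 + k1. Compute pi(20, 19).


k1 + k2 = 39
(k1+k2)(k1+k2+1)/2 = 39 * 40 / 2 = 780
pi = 780 + 20 = 800

800


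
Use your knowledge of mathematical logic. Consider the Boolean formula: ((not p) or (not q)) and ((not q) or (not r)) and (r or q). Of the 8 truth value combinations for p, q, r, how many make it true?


Evaluate all 8 assignments for p, q, r:
p=0, q=0, r=0: 0
p=0, q=0, r=1: 1
p=0, q=1, r=0: 1
p=0, q=1, r=1: 0
p=1, q=0, r=0: 0
p=1, q=0, r=1: 1
p=1, q=1, r=0: 0
p=1, q=1, r=1: 0
Satisfying count = 3

3


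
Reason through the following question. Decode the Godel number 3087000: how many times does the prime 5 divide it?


Factorize 3087000 by dividing by 5 repeatedly.
Division steps: 5 divides 3087000 exactly 3 time(s).
Exponent of 5 = 3

3


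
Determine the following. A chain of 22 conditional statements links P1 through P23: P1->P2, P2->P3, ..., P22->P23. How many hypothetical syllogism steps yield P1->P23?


With 22 implications in a chain connecting 23 propositions:
P1->P2, P2->P3, ..., P22->P23
Steps needed = (number of implications) - 1 = 22 - 1 = 21

21


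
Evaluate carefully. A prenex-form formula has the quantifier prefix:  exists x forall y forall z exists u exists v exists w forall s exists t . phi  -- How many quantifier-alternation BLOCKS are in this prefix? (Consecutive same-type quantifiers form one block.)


Quantifier-type sequence: E A A E E E A E  (A=forall, E=exists)
Group into maximal same-type runs:
  Ex1 | Ax2 | Ex3 | Ax1 | Ex1
Number of blocks = 5

5


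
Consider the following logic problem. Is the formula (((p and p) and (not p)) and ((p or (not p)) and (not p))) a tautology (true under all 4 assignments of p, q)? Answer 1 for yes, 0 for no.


Check all 4 assignments:
p=0, q=0: 0
p=0, q=1: 0
p=1, q=0: 0
p=1, q=1: 0
Satisfying count = 0/4.
Tautology iff count = 4: no.

0


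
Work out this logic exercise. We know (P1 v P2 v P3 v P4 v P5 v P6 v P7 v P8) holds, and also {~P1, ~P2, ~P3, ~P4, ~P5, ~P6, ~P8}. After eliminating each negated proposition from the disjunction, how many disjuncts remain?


Original disjuncts (8): P1, P2, P3, P4, P5, P6, P7, P8
Negated (eliminate): ~P1, ~P2, ~P3, ~P4, ~P5, ~P6, ~P8
Remaining disjuncts: P7
Count = 8 - 7 = 1

1


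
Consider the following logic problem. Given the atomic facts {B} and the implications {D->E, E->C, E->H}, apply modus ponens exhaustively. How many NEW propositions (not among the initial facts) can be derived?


Initial facts: {B}
Apply modus ponens to closure:
  (no implication fires)
Final known: {B}
New propositions: {(none)}
Count = 0

0


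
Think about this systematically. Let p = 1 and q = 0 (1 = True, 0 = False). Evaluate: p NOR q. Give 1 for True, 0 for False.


p = 1, q = 0
Operation: p NOR q
Evaluate: 1 NOR 0 = 0

0


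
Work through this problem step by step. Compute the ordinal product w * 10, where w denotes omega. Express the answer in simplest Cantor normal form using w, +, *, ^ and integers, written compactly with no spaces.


Compute w * 10.
Ordinal * is associative and left-distributive over +, but NOT commutative; for finite n>1, n*w = w but w*n stays w*n.
w * 10 means 10 copies of w concatenated: w*10.
Result = w*10

w*10


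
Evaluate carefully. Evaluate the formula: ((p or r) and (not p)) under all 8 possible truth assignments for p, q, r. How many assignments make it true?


Check all 8 assignments:
p=0, q=0, r=0: 0
p=0, q=0, r=1: 1
p=0, q=1, r=0: 0
p=0, q=1, r=1: 1
p=1, q=0, r=0: 0
p=1, q=0, r=1: 0
p=1, q=1, r=0: 0
p=1, q=1, r=1: 0
Count of True = 2

2


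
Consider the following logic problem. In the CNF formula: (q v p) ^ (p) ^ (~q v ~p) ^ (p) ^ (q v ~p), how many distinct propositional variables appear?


Identify each variable that appears in the formula.
Variables found: p, q
Count = 2

2


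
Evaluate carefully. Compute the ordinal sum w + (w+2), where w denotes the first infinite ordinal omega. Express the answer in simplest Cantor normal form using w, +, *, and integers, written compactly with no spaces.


Compute w + (w+2).
Ordinal + is associative but NOT commutative; for finite n>0, n + w = w but w + n stays w+n.
w + (w+2) = (w+w) + 2 = w*2+2.
Result = w*2+2

w*2+2


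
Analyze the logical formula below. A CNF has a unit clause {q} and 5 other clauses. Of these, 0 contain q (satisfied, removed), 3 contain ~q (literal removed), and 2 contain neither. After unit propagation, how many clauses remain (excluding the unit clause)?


Satisfied (removed): 0
Shortened (remain): 3
Unchanged (remain): 2
Remaining = 3 + 2 = 5

5


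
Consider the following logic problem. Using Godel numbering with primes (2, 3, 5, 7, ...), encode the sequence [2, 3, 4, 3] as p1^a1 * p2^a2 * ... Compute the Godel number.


Encode each element as an exponent of the corresponding prime:
  2^2 = 4
  3^3 = 27
  5^4 = 625
  7^3 = 343
Product = 4 * 27 * 625 * 343 = 23152500

23152500


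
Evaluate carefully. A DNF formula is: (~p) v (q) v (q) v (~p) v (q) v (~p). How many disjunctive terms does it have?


A DNF formula is a disjunction of terms (conjunctions).
Terms are separated by v.
Counting the disjuncts: 6 terms.

6


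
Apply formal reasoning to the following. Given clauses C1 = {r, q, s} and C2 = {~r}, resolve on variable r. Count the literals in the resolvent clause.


Remove r from C1 and ~r from C2.
C1 remainder: {q, s}
C2 remainder: {}
Union (resolvent): {q, s}
Resolvent has 2 literal(s).

2


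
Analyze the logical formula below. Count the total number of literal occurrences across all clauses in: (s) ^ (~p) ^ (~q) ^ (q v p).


Counting literals in each clause:
Clause 1: 1 literal(s)
Clause 2: 1 literal(s)
Clause 3: 1 literal(s)
Clause 4: 2 literal(s)
Total = 5

5


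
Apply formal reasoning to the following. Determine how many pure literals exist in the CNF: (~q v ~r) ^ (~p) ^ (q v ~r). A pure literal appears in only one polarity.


Check each variable for pure literal status:
p: pure negative
q: mixed (not pure)
r: pure negative
Pure literal count = 2

2


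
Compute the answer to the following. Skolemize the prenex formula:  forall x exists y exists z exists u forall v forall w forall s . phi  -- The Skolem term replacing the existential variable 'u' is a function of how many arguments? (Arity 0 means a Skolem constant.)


Quantifier prefix: forall x exists y exists z exists u forall v forall w forall s
'u' is existentially quantified at position 4.
Universal variables preceding it: x
Skolem function arity = 1

1


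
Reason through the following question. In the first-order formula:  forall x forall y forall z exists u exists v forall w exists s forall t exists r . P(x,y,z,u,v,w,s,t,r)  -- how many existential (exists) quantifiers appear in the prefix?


Quantifier prefix: forall x forall y forall z exists u exists v forall w exists s forall t exists r
Mark each quantifier type:
  U U U E E U E U E
Universal count = 5, Existential count = 4
Asked for existential (exists) quantifiers: 4

4


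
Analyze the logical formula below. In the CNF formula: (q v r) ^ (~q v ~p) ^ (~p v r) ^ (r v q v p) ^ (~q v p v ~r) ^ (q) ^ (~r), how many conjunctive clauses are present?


A CNF formula is a conjunction of clauses.
Clauses are separated by ^.
Counting the conjuncts: 7 clauses.

7


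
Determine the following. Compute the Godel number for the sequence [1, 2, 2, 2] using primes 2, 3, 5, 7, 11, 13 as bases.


Encode each element as an exponent of the corresponding prime:
  2^1 = 2
  3^2 = 9
  5^2 = 25
  7^2 = 49
Product = 2 * 9 * 25 * 49 = 22050

22050


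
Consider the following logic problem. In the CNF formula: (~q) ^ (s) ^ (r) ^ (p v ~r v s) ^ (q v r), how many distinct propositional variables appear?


Identify each variable that appears in the formula.
Variables found: p, q, r, s
Count = 4

4


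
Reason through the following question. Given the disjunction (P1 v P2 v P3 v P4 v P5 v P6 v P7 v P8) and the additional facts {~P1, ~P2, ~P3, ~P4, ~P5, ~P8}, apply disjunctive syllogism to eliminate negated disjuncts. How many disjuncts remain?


Original disjuncts (8): P1, P2, P3, P4, P5, P6, P7, P8
Negated (eliminate): ~P1, ~P2, ~P3, ~P4, ~P5, ~P8
Remaining disjuncts: P6, P7
Count = 8 - 6 = 2

2


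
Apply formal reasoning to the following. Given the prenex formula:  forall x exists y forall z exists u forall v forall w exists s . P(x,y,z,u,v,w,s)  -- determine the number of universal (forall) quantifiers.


Quantifier prefix: forall x exists y forall z exists u forall v forall w exists s
Mark each quantifier type:
  U E U E U U E
Universal count = 4, Existential count = 3
Asked for universal (forall) quantifiers: 4

4


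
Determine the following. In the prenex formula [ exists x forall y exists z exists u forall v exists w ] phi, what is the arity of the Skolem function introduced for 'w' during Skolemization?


Quantifier prefix: exists x forall y exists z exists u forall v exists w
'w' is existentially quantified at position 6.
Universal variables preceding it: y, v
Skolem function arity = 2

2


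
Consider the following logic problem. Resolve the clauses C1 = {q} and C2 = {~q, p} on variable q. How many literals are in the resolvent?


Remove q from C1 and ~q from C2.
C1 remainder: {}
C2 remainder: {p}
Union (resolvent): {p}
Resolvent has 1 literal(s).

1


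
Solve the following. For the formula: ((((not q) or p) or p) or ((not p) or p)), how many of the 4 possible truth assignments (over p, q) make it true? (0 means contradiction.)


Check all 4 assignments:
p=0, q=0: 1
p=0, q=1: 1
p=1, q=0: 1
p=1, q=1: 1
Count of True = 4

4


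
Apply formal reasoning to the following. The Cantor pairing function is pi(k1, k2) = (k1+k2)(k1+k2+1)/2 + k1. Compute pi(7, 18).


k1 + k2 = 25
(k1+k2)(k1+k2+1)/2 = 25 * 26 / 2 = 325
pi = 325 + 7 = 332

332


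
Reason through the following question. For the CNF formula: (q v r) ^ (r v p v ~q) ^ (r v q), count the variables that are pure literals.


Check each variable for pure literal status:
p: pure positive
q: mixed (not pure)
r: pure positive
Pure literal count = 2

2


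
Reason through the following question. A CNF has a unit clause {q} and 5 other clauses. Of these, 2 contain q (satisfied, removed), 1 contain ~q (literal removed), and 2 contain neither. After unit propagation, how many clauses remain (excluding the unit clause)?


Satisfied (removed): 2
Shortened (remain): 1
Unchanged (remain): 2
Remaining = 1 + 2 = 3

3


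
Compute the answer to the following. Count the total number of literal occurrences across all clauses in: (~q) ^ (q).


Counting literals in each clause:
Clause 1: 1 literal(s)
Clause 2: 1 literal(s)
Total = 2

2


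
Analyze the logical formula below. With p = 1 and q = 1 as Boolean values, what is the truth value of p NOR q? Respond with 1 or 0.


p = 1, q = 1
Operation: p NOR q
Evaluate: 1 NOR 1 = 0

0


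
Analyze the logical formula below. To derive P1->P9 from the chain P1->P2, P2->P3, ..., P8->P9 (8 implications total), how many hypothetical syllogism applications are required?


With 8 implications in a chain connecting 9 propositions:
P1->P2, P2->P3, ..., P8->P9
Steps needed = (number of implications) - 1 = 8 - 1 = 7

7


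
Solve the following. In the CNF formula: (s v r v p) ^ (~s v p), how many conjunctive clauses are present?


A CNF formula is a conjunction of clauses.
Clauses are separated by ^.
Counting the conjuncts: 2 clauses.

2


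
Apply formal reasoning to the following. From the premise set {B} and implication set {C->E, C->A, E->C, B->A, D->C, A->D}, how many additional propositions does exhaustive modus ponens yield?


Initial facts: {B}
Apply modus ponens to closure:
  B and B->A  =>  A
  A and A->D  =>  D
  D and D->C  =>  C
  C and C->E  =>  E
Final known: {A, B, C, D, E}
New propositions: {A, C, D, E}
Count = 4

4


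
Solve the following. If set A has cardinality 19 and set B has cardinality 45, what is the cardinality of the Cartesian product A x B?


The Cartesian product A x B contains all ordered pairs (a, b).
|A x B| = |A| * |B| = 19 * 45 = 855

855


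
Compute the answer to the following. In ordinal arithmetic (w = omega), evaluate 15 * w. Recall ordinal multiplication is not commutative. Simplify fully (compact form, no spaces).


Compute 15 * w.
Ordinal * is associative and left-distributive over +, but NOT commutative; for finite n>1, n*w = w but w*n stays w*n.
For finite n>0, n * w = sup{n*k : k<w} = w. So 15 * w = w.
Result = w

w


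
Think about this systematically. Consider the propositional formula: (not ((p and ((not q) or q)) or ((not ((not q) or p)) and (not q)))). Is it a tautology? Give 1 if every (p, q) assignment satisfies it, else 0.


Check all 4 assignments:
p=0, q=0: 1
p=0, q=1: 1
p=1, q=0: 0
p=1, q=1: 0
Satisfying count = 2/4.
Tautology iff count = 4: no.

0


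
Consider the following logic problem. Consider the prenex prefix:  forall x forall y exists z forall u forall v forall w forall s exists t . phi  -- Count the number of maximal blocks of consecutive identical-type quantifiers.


Quantifier-type sequence: A A E A A A A E  (A=forall, E=exists)
Group into maximal same-type runs:
  Ax2 | Ex1 | Ax4 | Ex1
Number of blocks = 4

4


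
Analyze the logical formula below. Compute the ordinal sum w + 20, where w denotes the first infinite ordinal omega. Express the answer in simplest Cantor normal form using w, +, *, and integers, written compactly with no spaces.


Compute w + 20.
Ordinal + is associative but NOT commutative; for finite n>0, n + w = w but w + n stays w+n.
w + 20 is already in normal form (a successor ordinal beyond w).
Result = w+20

w+20


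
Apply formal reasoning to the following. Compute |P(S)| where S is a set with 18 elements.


The power set of a set with n elements has 2^n elements.
|P(S)| = 2^18 = 262144

262144


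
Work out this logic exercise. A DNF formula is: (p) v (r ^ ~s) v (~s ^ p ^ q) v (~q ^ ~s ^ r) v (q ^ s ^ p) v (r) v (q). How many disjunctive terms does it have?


A DNF formula is a disjunction of terms (conjunctions).
Terms are separated by v.
Counting the disjuncts: 7 terms.

7


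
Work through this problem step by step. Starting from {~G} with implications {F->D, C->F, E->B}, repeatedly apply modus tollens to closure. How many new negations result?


Initial negated facts: {~G}
Apply modus tollens to closure:
  (no implication fires)
Final negated: {~G}
New negations: {(none)}
Count = 0

0


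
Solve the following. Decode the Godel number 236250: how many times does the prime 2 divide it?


Factorize 236250 by dividing by 2 repeatedly.
Division steps: 2 divides 236250 exactly 1 time(s).
Exponent of 2 = 1

1


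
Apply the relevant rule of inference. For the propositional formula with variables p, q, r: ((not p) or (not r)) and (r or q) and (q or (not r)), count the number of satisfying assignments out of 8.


Evaluate all 8 assignments for p, q, r:
p=0, q=0, r=0: 0
p=0, q=0, r=1: 0
p=0, q=1, r=0: 1
p=0, q=1, r=1: 1
p=1, q=0, r=0: 0
p=1, q=0, r=1: 0
p=1, q=1, r=0: 1
p=1, q=1, r=1: 0
Satisfying count = 3

3


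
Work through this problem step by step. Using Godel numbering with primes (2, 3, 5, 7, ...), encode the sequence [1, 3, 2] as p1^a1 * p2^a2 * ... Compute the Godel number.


Encode each element as an exponent of the corresponding prime:
  2^1 = 2
  3^3 = 27
  5^2 = 25
Product = 2 * 27 * 25 = 1350

1350


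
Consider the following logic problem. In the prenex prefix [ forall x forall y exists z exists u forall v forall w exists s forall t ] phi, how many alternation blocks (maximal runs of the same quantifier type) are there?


Quantifier-type sequence: A A E E A A E A  (A=forall, E=exists)
Group into maximal same-type runs:
  Ax2 | Ex2 | Ax2 | Ex1 | Ax1
Number of blocks = 5

5


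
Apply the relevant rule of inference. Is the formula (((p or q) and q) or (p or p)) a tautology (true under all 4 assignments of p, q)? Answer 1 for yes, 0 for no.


Check all 4 assignments:
p=0, q=0: 0
p=0, q=1: 1
p=1, q=0: 1
p=1, q=1: 1
Satisfying count = 3/4.
Tautology iff count = 4: no.

0


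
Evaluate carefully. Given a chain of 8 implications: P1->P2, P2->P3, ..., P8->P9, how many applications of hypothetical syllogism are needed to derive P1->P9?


With 8 implications in a chain connecting 9 propositions:
P1->P2, P2->P3, ..., P8->P9
Steps needed = (number of implications) - 1 = 8 - 1 = 7

7


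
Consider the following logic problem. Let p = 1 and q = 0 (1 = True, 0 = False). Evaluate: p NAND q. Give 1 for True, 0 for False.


p = 1, q = 0
Operation: p NAND q
Evaluate: 1 NAND 0 = 1

1


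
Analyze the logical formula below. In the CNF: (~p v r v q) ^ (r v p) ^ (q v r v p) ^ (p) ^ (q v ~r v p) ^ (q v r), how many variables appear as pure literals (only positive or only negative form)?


Check each variable for pure literal status:
p: mixed (not pure)
q: pure positive
r: mixed (not pure)
Pure literal count = 1

1


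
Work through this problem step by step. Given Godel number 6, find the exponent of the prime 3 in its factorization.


Factorize 6 by dividing by 3 repeatedly.
Division steps: 3 divides 6 exactly 1 time(s).
Exponent of 3 = 1

1


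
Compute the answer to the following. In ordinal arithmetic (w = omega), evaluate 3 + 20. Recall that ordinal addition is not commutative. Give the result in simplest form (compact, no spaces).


Compute 3 + 20.
Ordinal + is associative but NOT commutative; for finite n>0, n + w = w but w + n stays w+n.
Both operands finite; ordinal + agrees with natural +: 3 + 20 = 23.
Result = 23

23


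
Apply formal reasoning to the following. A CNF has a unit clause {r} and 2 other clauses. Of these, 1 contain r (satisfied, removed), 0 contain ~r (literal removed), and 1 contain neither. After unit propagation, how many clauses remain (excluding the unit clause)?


Satisfied (removed): 1
Shortened (remain): 0
Unchanged (remain): 1
Remaining = 0 + 1 = 1

1


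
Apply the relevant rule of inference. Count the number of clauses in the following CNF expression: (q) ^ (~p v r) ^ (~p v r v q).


A CNF formula is a conjunction of clauses.
Clauses are separated by ^.
Counting the conjuncts: 3 clauses.

3


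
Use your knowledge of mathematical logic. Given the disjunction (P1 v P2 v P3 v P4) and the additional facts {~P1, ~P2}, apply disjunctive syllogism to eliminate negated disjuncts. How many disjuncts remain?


Original disjuncts (4): P1, P2, P3, P4
Negated (eliminate): ~P1, ~P2
Remaining disjuncts: P3, P4
Count = 4 - 2 = 2

2


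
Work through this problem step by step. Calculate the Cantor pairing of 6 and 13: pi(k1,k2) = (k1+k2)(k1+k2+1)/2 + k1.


k1 + k2 = 19
(k1+k2)(k1+k2+1)/2 = 19 * 20 / 2 = 190
pi = 190 + 6 = 196

196


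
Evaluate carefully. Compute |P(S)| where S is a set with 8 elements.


The power set of a set with n elements has 2^n elements.
|P(S)| = 2^8 = 256

256


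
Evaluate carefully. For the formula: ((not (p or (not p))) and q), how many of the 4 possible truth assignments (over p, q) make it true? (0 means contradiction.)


Check all 4 assignments:
p=0, q=0: 0
p=0, q=1: 0
p=1, q=0: 0
p=1, q=1: 0
Count of True = 0

0


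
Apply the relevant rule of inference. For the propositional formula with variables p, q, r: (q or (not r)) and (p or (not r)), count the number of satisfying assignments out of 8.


Evaluate all 8 assignments for p, q, r:
p=0, q=0, r=0: 1
p=0, q=0, r=1: 0
p=0, q=1, r=0: 1
p=0, q=1, r=1: 0
p=1, q=0, r=0: 1
p=1, q=0, r=1: 0
p=1, q=1, r=0: 1
p=1, q=1, r=1: 1
Satisfying count = 5

5


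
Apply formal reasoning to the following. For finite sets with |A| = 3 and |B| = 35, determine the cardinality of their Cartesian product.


The Cartesian product A x B contains all ordered pairs (a, b).
|A x B| = |A| * |B| = 3 * 35 = 105

105


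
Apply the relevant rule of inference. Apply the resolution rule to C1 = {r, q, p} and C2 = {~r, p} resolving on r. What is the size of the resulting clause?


Remove r from C1 and ~r from C2.
C1 remainder: {q, p}
C2 remainder: {p}
Union (resolvent): {p, q}
Resolvent has 2 literal(s).

2


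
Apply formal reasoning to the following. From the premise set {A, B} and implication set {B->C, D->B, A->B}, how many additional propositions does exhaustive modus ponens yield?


Initial facts: {A, B}
Apply modus ponens to closure:
  B and B->C  =>  C
Final known: {A, B, C}
New propositions: {C}
Count = 1

1


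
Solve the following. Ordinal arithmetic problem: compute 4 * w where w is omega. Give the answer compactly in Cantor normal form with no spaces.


Compute 4 * w.
Ordinal * is associative and left-distributive over +, but NOT commutative; for finite n>1, n*w = w but w*n stays w*n.
For finite n>0, n * w = sup{n*k : k<w} = w. So 4 * w = w.
Result = w

w


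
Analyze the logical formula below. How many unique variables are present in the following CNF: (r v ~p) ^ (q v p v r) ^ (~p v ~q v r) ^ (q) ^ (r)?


Identify each variable that appears in the formula.
Variables found: p, q, r
Count = 3

3


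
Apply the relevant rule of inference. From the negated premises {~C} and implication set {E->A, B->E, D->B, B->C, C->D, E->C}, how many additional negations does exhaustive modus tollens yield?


Initial negated facts: {~C}
Apply modus tollens to closure:
  ~C and B->C  =>  ~B
  ~C and E->C  =>  ~E
  ~B and D->B  =>  ~D
Final negated: {~B, ~C, ~D, ~E}
New negations: {~B, ~D, ~E}
Count = 3

3


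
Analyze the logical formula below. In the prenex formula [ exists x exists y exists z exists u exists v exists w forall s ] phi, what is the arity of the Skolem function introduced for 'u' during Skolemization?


Quantifier prefix: exists x exists y exists z exists u exists v exists w forall s
'u' is existentially quantified at position 4.
No universal quantifiers precede it.
Skolem function arity = 0 (a Skolem constant)

0


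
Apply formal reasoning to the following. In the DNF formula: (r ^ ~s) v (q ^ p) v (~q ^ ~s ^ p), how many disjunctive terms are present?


A DNF formula is a disjunction of terms (conjunctions).
Terms are separated by v.
Counting the disjuncts: 3 terms.

3


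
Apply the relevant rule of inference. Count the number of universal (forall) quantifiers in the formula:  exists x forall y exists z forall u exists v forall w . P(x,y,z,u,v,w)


Quantifier prefix: exists x forall y exists z forall u exists v forall w
Mark each quantifier type:
  E U E U E U
Universal count = 3, Existential count = 3
Asked for universal (forall) quantifiers: 3

3


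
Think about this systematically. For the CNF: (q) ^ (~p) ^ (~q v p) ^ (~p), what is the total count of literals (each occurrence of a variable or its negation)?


Counting literals in each clause:
Clause 1: 1 literal(s)
Clause 2: 1 literal(s)
Clause 3: 2 literal(s)
Clause 4: 1 literal(s)
Total = 5

5


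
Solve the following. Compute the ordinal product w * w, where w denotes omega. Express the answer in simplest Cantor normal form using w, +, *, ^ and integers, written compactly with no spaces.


Compute w * w.
Ordinal * is associative and left-distributive over +, but NOT commutative; for finite n>1, n*w = w but w*n stays w*n.
w * w = w^2 by definition.
Result = w^2

w^2


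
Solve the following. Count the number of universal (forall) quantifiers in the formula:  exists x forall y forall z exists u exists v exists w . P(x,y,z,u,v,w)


Quantifier prefix: exists x forall y forall z exists u exists v exists w
Mark each quantifier type:
  E U U E E E
Universal count = 2, Existential count = 4
Asked for universal (forall) quantifiers: 2

2


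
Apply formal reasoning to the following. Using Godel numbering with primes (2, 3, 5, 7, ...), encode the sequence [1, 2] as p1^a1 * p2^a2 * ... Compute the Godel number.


Encode each element as an exponent of the corresponding prime:
  2^1 = 2
  3^2 = 9
Product = 2 * 9 = 18

18


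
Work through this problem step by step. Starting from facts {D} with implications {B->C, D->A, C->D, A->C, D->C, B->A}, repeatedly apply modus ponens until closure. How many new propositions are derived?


Initial facts: {D}
Apply modus ponens to closure:
  D and D->A  =>  A
  A and A->C  =>  C
Final known: {A, C, D}
New propositions: {A, C}
Count = 2

2
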